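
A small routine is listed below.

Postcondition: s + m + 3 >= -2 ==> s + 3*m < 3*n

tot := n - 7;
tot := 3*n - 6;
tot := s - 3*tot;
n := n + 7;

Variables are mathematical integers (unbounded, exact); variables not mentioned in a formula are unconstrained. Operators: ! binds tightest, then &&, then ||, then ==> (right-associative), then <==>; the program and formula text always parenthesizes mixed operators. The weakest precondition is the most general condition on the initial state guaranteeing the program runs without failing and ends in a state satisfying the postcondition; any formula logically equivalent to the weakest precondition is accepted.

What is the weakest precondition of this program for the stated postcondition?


Working backward. After the program, the postcondition s + m + 3 >= -2 ==> s + 3*m < 3*n must hold; in canonical form it is m + s >= -5 ==> 3*m + s < 3*n.
Before n := n + 7: m + s >= -5 ==> 3*m + s < 3*n + 21
Before tot := s - 3*tot: m + s >= -5 ==> 3*m + s < 3*n + 21
Before tot := 3*n - 6: m + s >= -5 ==> 3*m + s < 3*n + 21
Before tot := n - 7: m + s >= -5 ==> 3*m + s < 3*n + 21
Answer: WP = m + s >= -5 ==> 3*m + s < 3*n + 21


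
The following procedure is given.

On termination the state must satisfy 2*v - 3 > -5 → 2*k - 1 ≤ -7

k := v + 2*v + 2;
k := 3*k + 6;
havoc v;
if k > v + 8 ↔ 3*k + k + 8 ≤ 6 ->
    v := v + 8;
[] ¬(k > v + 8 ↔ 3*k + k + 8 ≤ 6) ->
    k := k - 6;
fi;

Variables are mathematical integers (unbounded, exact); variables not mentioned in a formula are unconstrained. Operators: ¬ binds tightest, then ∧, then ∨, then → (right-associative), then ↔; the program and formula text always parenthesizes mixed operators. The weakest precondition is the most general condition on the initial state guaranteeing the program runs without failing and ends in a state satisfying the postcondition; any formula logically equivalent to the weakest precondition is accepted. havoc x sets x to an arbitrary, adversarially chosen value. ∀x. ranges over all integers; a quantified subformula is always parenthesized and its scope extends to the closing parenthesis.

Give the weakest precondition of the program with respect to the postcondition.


Working backward. After the program, the postcondition 2*v - 3 > -5 → 2*k - 1 ≤ -7 must hold; in canonical form it is 2*v > -2 → 2*k ≤ -6.
Then branch requires 2*v > -18 → 2*k ≤ -6; else branch requires 2*v > -2 → 2*k ≤ 6.
Before the if: ((k > v + 8 ↔ 4*k ≤ -2) → (2*v > -18 → 2*k ≤ -6)) ∧ ((¬(k > v + 8 ↔ 4*k ≤ -2)) → (2*v > -2 → 2*k ≤ 6))
Before havoc v: ∀v_1. (((k > v_1 + 8 ↔ 4*k ≤ -2) → (2*v_1 > -18 → 2*k ≤ -6)) ∧ ((¬(k > v_1 + 8 ↔ 4*k ≤ -2)) → (2*v_1 > -2 → 2*k ≤ 6)))
Before k := 3*k + 6: ∀v_1. (((3*k > v_1 + 2 ↔ 12*k ≤ -26) → (2*v_1 > -18 → 6*k ≤ -18)) ∧ ((¬(3*k > v_1 + 2 ↔ 12*k ≤ -26)) → (2*v_1 > -2 → 6*k ≤ -6)))
Before k := v + 2*v + 2: ∀v_1. (((9*v > v_1 - 4 ↔ 36*v ≤ -50) → (2*v_1 > -18 → 18*v ≤ -30)) ∧ ((¬(9*v > v_1 - 4 ↔ 36*v ≤ -50)) → (2*v_1 > -2 → 18*v ≤ -18)))
Answer: WP = ∀v_1. (((9*v > v_1 - 4 ↔ 36*v ≤ -50) → (2*v_1 > -18 → 18*v ≤ -30)) ∧ ((¬(9*v > v_1 - 4 ↔ 36*v ≤ -50)) → (2*v_1 > -2 → 18*v ≤ -18)))


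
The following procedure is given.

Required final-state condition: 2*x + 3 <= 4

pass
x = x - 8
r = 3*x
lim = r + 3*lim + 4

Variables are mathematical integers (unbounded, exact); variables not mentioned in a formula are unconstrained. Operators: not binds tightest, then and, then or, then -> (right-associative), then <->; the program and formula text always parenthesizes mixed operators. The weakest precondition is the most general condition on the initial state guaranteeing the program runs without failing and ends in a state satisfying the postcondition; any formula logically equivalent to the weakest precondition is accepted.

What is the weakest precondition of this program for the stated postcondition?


Working backward. After the program, the postcondition 2*x + 3 <= 4 must hold; in canonical form it is 2*x <= 1.
Before lim := r + 3*lim + 4: 2*x <= 1
Before r := 3*x: 2*x <= 1
Before x := x - 8: 2*x <= 17
Before skip: 2*x <= 17
Answer: WP = 2*x <= 17


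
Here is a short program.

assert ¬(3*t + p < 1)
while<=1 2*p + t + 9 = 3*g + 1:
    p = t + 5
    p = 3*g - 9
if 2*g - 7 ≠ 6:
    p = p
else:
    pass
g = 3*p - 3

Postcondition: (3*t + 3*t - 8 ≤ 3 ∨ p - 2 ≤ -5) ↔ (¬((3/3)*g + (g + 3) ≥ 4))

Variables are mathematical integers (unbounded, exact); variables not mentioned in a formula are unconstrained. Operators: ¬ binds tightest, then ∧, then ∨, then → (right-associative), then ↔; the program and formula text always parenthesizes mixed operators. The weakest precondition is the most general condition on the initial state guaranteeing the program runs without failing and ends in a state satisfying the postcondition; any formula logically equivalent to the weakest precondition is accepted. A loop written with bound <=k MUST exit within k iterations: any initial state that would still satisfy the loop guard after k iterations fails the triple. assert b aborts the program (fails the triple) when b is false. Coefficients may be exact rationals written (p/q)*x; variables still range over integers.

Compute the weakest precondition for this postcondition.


Working backward. After the program, the postcondition (3*t + 3*t - 8 ≤ 3 ∨ p - 2 ≤ -5) ↔ (¬((3/3)*g + (g + 3) ≥ 4)) must hold; in canonical form it is (6*t ≤ 11 ∨ p ≤ -3) ↔ (¬(2*g ≥ 1)).
Before g := 3*p - 3: (6*t ≤ 11 ∨ p ≤ -3) ↔ (¬(6*p ≥ 7))
Then branch requires (6*t ≤ 11 ∨ p ≤ -3) ↔ (¬(6*p ≥ 7)); else branch requires (6*t ≤ 11 ∨ p ≤ -3) ↔ (¬(6*p ≥ 7)).
Before the if: (2*g ≠ 13 → ((6*t ≤ 11 ∨ p ≤ -3) ↔ (¬(6*p ≥ 7)))) ∧ ((¬(2*g ≠ 13)) → ((6*t ≤ 11 ∨ p ≤ -3) ↔ (¬(6*p ≥ 7))))
Before the loop (bound <=1), unroll the exhaustion recursion (WP_0 = exit-now case; WP_j = one more guarded iteration, up to j = 1):
  WP_0: (¬(2*p + t = 3*g - 8)) ∧ (2*g ≠ 13 → ((6*t ≤ 11 ∨ p ≤ -3) ↔ (¬(6*p ≥ 7)))) ∧ ((¬(2*g ≠ 13)) → ((6*t ≤ 11 ∨ p ≤ -3) ↔ (¬(6*p ≥ 7))))
  WP_1: (2*p + t = 3*g - 8 → ((¬(3*g + t = 10)) ∧ (2*g ≠ 13 → ((6*t ≤ 11 ∨ 3*g ≤ 6) ↔ (¬(18*g ≥ 61)))) ∧ ((¬(2*g ≠ 13)) → ((6*t ≤ 11 ∨ 3*g ≤ 6) ↔ (¬(18*g ≥ 61)))))) ∧ ((¬(2*p + t = 3*g - 8)) → ((2*g ≠ 13 → ((6*t ≤ 11 ∨ p ≤ -3) ↔ (¬(6*p ≥ 7)))) ∧ ((¬(2*g ≠ 13)) → ((6*t ≤ 11 ∨ p ≤ -3) ↔ (¬(6*p ≥ 7))))))
So before the loop: (2*p + t = 3*g - 8 → ((¬(3*g + t = 10)) ∧ (2*g ≠ 13 → ((6*t ≤ 11 ∨ 3*g ≤ 6) ↔ (¬(18*g ≥ 61)))) ∧ ((¬(2*g ≠ 13)) → ((6*t ≤ 11 ∨ 3*g ≤ 6) ↔ (¬(18*g ≥ 61)))))) ∧ ((¬(2*p + t = 3*g - 8)) → ((2*g ≠ 13 → ((6*t ≤ 11 ∨ p ≤ -3) ↔ (¬(6*p ≥ 7)))) ∧ ((¬(2*g ≠ 13)) → ((6*t ≤ 11 ∨ p ≤ -3) ↔ (¬(6*p ≥ 7))))))
Before assert ¬(3*t + p < 1): (¬(p + 3*t < 1)) ∧ (2*p + t = 3*g - 8 → ((¬(3*g + t = 10)) ∧ (2*g ≠ 13 → ((6*t ≤ 11 ∨ 3*g ≤ 6) ↔ (¬(18*g ≥ 61)))) ∧ ((¬(2*g ≠ 13)) → ((6*t ≤ 11 ∨ 3*g ≤ 6) ↔ (¬(18*g ≥ 61)))))) ∧ ((¬(2*p + t = 3*g - 8)) → ((2*g ≠ 13 → ((6*t ≤ 11 ∨ p ≤ -3) ↔ (¬(6*p ≥ 7)))) ∧ ((¬(2*g ≠ 13)) → ((6*t ≤ 11 ∨ p ≤ -3) ↔ (¬(6*p ≥ 7))))))
Answer: WP = (¬(p + 3*t < 1)) ∧ (2*p + t = 3*g - 8 → ((¬(3*g + t = 10)) ∧ (2*g ≠ 13 → ((6*t ≤ 11 ∨ 3*g ≤ 6) ↔ (¬(18*g ≥ 61)))) ∧ ((¬(2*g ≠ 13)) → ((6*t ≤ 11 ∨ 3*g ≤ 6) ↔ (¬(18*g ≥ 61)))))) ∧ ((¬(2*p + t = 3*g - 8)) → ((2*g ≠ 13 → ((6*t ≤ 11 ∨ p ≤ -3) ↔ (¬(6*p ≥ 7)))) ∧ ((¬(2*g ≠ 13)) → ((6*t ≤ 11 ∨ p ≤ -3) ↔ (¬(6*p ≥ 7))))))


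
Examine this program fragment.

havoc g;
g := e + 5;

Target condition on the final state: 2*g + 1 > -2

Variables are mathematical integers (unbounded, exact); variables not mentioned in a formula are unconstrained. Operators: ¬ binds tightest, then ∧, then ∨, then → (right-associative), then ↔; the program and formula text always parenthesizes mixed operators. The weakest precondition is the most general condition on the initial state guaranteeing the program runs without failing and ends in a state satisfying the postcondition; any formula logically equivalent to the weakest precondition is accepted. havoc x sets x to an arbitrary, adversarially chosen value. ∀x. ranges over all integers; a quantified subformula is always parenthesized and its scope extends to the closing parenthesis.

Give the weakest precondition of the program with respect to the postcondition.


Working backward. After the program, the postcondition 2*g + 1 > -2 must hold; in canonical form it is 2*g > -3.
Before g := e + 5: 2*e > -13
Before havoc g: 2*e > -13
Answer: WP = 2*e > -13


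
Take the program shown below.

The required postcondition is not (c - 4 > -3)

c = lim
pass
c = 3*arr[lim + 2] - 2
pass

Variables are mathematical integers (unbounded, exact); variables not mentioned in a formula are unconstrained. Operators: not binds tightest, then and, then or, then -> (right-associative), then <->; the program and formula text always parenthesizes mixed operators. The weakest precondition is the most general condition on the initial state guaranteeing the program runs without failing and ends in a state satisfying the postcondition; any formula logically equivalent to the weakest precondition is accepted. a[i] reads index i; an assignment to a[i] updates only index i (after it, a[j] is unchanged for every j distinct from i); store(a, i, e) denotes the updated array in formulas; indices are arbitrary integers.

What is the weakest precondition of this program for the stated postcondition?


Working backward. After the program, the postcondition not (c - 4 > -3) must hold; in canonical form it is not (c > 1).
Before skip: not (c > 1)
Before c := 3*arr[lim + 2] - 2: not (3*arr[lim + 2] > 3)
Before skip: not (3*arr[lim + 2] > 3)
Before c := lim: not (3*arr[lim + 2] > 3)
Answer: WP = not (3*arr[lim + 2] > 3)


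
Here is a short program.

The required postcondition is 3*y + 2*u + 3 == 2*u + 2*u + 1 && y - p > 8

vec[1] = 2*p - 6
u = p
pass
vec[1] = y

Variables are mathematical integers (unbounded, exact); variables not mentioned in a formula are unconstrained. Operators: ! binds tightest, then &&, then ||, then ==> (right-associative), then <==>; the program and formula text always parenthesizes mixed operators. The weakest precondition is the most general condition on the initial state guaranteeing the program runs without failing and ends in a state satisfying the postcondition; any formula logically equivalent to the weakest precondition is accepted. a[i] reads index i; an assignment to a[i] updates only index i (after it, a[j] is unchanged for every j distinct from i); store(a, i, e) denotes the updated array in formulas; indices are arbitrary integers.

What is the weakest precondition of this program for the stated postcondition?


Working backward. After the program, the postcondition 3*y + 2*u + 3 == 2*u + 2*u + 1 && y - p > 8 must hold; in canonical form it is 3*y == 2*u - 2 && y > p + 8.
Before vec[1] := y: 3*y == 2*u - 2 && y > p + 8
Before skip: 3*y == 2*u - 2 && y > p + 8
Before u := p: 3*y == 2*p - 2 && y > p + 8
Before vec[1] := 2*p - 6: 3*y == 2*p - 2 && y > p + 8
Answer: WP = 3*y == 2*p - 2 && y > p + 8


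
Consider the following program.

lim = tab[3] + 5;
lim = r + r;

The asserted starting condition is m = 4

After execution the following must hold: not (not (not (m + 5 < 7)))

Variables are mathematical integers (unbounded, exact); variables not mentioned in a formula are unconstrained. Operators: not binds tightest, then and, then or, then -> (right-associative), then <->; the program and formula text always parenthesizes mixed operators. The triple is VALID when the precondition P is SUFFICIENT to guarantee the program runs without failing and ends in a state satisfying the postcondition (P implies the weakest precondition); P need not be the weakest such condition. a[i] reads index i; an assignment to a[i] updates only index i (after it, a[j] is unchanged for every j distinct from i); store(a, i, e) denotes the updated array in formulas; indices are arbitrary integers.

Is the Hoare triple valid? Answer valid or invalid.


Working backward. After the program, the postcondition not (not (not (m + 5 < 7))) must hold; in canonical form it is not (m < 2).
Before lim := r + r: not (m < 2)
Before lim := tab[3] + 5: not (m < 2)
The weakest precondition is not (m < 2).
Check whether m = 4 implies it.
Every state satisfying the precondition satisfies the weakest precondition: the implication holds.
Answer: valid


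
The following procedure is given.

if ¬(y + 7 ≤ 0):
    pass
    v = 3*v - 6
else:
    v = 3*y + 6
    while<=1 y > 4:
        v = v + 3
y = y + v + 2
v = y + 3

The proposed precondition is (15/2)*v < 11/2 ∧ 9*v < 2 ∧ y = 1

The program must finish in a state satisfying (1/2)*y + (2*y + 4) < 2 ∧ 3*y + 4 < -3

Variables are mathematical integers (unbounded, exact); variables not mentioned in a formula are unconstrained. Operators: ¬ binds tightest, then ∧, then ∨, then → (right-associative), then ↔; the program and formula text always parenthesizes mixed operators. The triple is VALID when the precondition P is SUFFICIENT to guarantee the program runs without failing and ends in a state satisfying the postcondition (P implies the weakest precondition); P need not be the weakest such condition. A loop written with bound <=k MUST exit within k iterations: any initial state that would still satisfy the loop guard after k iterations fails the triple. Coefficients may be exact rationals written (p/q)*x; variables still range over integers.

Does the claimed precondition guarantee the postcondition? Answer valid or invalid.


Working backward. After the program, the postcondition (1/2)*y + (2*y + 4) < 2 ∧ 3*y + 4 < -3 must hold; in canonical form it is (5/2)*y < -2 ∧ 3*y < -7.
Before v := y + 3: (5/2)*y < -2 ∧ 3*y < -7
Before y := y + v + 2: (5/2)*v + (5/2)*y < -7 ∧ 3*v + 3*y < -13
Then branch requires (15/2)*v + (5/2)*y < 8 ∧ 9*v + 3*y < 5; else branch requires (y > 4 → ((¬(y > 4)) ∧ 10*y < -59/2 ∧ 12*y < -40)) ∧ ((¬(y > 4)) → (10*y < -22 ∧ 12*y < -31)).
Before the if: ((¬(y ≤ -7)) → ((15/2)*v + (5/2)*y < 8 ∧ 9*v + 3*y < 5)) ∧ (y ≤ -7 → ((y > 4 → ((¬(y > 4)) ∧ 10*y < -59/2 ∧ 12*y < -40)) ∧ ((¬(y > 4)) → (10*y < -22 ∧ 12*y < -31))))
The weakest precondition is ((¬(y ≤ -7)) → ((15/2)*v + (5/2)*y < 8 ∧ 9*v + 3*y < 5)) ∧ (y ≤ -7 → ((y > 4 → ((¬(y > 4)) ∧ 10*y < -59/2 ∧ 12*y < -40)) ∧ ((¬(y > 4)) → (10*y < -22 ∧ 12*y < -31)))).
Check whether (15/2)*v < 11/2 ∧ 9*v < 2 ∧ y = 1 implies it.
Every state satisfying the precondition satisfies the weakest precondition: the implication holds.
Answer: valid


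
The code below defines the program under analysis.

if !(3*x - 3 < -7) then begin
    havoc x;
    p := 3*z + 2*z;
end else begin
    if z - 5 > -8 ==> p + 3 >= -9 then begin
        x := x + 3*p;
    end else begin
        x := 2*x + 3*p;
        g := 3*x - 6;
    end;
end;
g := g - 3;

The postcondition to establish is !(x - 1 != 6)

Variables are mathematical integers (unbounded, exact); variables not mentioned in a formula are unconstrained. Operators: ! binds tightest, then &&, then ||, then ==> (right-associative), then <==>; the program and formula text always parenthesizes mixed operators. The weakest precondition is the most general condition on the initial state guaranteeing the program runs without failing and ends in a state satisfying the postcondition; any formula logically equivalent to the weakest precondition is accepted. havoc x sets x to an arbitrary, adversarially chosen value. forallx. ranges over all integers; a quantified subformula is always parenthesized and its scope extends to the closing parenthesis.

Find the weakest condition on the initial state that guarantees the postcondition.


Working backward. After the program, the postcondition !(x - 1 != 6) must hold; in canonical form it is !(x != 7).
Before g := g - 3: !(x != 7)
Then branch requires forall x_1. (!(x_1 != 7)); else branch requires ((z > -3 ==> p >= -12) ==> (!(3*p + x != 7))) && ((!(z > -3 ==> p >= -12)) ==> (!(3*p + 2*x != 7))).
Before the if: ((!(3*x < -4)) ==> (forall x_1. (!(x_1 != 7)))) && (3*x < -4 ==> (((z > -3 ==> p >= -12) ==> (!(3*p + x != 7))) && ((!(z > -3 ==> p >= -12)) ==> (!(3*p + 2*x != 7)))))
Answer: WP = ((!(3*x < -4)) ==> (forall x_1. (!(x_1 != 7)))) && (3*x < -4 ==> (((z > -3 ==> p >= -12) ==> (!(3*p + x != 7))) && ((!(z > -3 ==> p >= -12)) ==> (!(3*p + 2*x != 7)))))


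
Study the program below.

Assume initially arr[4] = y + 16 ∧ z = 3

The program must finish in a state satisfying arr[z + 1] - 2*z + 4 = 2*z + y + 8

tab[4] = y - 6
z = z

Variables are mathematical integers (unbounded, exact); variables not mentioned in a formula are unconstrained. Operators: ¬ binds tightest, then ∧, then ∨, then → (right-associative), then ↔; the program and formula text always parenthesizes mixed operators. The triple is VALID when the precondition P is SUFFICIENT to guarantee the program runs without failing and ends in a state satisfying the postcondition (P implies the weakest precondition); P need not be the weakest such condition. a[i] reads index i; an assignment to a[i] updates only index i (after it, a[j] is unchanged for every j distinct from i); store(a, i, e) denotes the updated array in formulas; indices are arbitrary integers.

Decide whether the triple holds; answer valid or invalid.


Working backward. After the program, the postcondition arr[z + 1] - 2*z + 4 = 2*z + y + 8 must hold; in canonical form it is arr[z + 1] = y + 4*z + 4.
Before z := z: arr[z + 1] = y + 4*z + 4
Before tab[4] := y - 6: arr[z + 1] = y + 4*z + 4
The weakest precondition is arr[z + 1] = y + 4*z + 4.
Check whether arr[4] = y + 16 ∧ z = 3 implies it.
Every state satisfying the precondition satisfies the weakest precondition: the implication holds.
Answer: valid


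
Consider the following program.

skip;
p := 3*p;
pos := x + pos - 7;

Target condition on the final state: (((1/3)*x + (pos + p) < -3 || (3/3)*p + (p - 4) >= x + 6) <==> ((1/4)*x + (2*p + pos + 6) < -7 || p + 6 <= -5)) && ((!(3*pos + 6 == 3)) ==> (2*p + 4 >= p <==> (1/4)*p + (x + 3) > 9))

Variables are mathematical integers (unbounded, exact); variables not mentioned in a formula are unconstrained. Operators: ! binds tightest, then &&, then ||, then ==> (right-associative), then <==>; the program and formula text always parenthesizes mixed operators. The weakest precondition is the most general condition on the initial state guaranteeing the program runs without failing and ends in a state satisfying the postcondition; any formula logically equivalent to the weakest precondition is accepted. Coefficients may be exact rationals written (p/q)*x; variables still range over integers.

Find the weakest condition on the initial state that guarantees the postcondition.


Working backward. After the program, the postcondition (((1/3)*x + (pos + p) < -3 || (3/3)*p + (p - 4) >= x + 6) <==> ((1/4)*x + (2*p + pos + 6) < -7 || p + 6 <= -5)) && ((!(3*pos + 6 == 3)) ==> (2*p + 4 >= p <==> (1/4)*p + (x + 3) > 9)) must hold; in canonical form it is ((p + pos + (1/3)*x < -3 || 2*p >= x + 10) <==> (2*p + pos + (1/4)*x < -13 || p <= -11)) && ((!(3*pos == -3)) ==> (p >= -4 <==> (1/4)*p + x > 6)).
Before pos := x + pos - 7: ((p + pos + (4/3)*x < 4 || 2*p >= x + 10) <==> (2*p + pos + (5/4)*x < -6 || p <= -11)) && ((!(3*pos + 3*x == 18)) ==> (p >= -4 <==> (1/4)*p + x > 6))
Before p := 3*p: ((3*p + pos + (4/3)*x < 4 || 6*p >= x + 10) <==> (6*p + pos + (5/4)*x < -6 || 3*p <= -11)) && ((!(3*pos + 3*x == 18)) ==> (3*p >= -4 <==> (3/4)*p + x > 6))
Before skip: ((3*p + pos + (4/3)*x < 4 || 6*p >= x + 10) <==> (6*p + pos + (5/4)*x < -6 || 3*p <= -11)) && ((!(3*pos + 3*x == 18)) ==> (3*p >= -4 <==> (3/4)*p + x > 6))
Answer: WP = ((3*p + pos + (4/3)*x < 4 || 6*p >= x + 10) <==> (6*p + pos + (5/4)*x < -6 || 3*p <= -11)) && ((!(3*pos + 3*x == 18)) ==> (3*p >= -4 <==> (3/4)*p + x > 6))


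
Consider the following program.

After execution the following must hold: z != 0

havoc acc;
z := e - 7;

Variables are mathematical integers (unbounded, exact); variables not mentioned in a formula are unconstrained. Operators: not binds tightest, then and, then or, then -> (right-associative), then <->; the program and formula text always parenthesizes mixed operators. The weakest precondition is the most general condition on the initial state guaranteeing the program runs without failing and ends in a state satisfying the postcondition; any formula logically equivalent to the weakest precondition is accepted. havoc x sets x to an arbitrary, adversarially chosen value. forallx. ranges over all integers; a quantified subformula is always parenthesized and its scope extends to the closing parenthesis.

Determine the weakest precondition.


Working backward. After the program, z != 0 must hold.
Before z := e - 7: e != 7
Before havoc acc: e != 7
Answer: WP = e != 7


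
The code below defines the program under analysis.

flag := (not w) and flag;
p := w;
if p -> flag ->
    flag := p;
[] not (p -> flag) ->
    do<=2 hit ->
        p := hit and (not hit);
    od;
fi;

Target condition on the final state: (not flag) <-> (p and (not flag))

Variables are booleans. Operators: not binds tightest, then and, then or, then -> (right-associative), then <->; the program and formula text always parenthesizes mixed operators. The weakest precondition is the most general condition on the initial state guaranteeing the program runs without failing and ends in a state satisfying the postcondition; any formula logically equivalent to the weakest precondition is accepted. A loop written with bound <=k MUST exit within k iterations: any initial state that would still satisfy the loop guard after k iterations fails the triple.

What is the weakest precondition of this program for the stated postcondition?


Working backward. After the program, (not flag) <-> (p and (not flag)) must hold.
Then branch requires p; else branch requires (hit -> ((hit -> ((not hit) and flag)) and ((not hit) -> flag))) and ((not hit) -> ((not flag) <-> (p and (not flag)))).
Before the if: ((p -> flag) -> p) and ((not (p -> flag)) -> ((hit -> ((hit -> ((not hit) and flag)) and ((not hit) -> flag))) and ((not hit) -> ((not flag) <-> (p and (not flag))))))
Before p := w: ((w -> flag) -> w) and ((not (w -> flag)) -> ((hit -> ((hit -> ((not hit) and flag)) and ((not hit) -> flag))) and ((not hit) -> ((not flag) <-> (w and (not flag))))))
Before flag := (not w) and flag: ((w -> ((not w) and flag)) -> w) and ((not (w -> ((not w) and flag))) -> ((hit -> ((hit -> ((not hit) and (not w) and flag)) and ((not hit) -> ((not w) and flag)))) and ((not hit) -> ((not ((not w) and flag)) <-> (w and (not ((not w) and flag)))))))
Answer: WP = ((w -> ((not w) and flag)) -> w) and ((not (w -> ((not w) and flag))) -> ((hit -> ((hit -> ((not hit) and (not w) and flag)) and ((not hit) -> ((not w) and flag)))) and ((not hit) -> ((not ((not w) and flag)) <-> (w and (not ((not w) and flag)))))))


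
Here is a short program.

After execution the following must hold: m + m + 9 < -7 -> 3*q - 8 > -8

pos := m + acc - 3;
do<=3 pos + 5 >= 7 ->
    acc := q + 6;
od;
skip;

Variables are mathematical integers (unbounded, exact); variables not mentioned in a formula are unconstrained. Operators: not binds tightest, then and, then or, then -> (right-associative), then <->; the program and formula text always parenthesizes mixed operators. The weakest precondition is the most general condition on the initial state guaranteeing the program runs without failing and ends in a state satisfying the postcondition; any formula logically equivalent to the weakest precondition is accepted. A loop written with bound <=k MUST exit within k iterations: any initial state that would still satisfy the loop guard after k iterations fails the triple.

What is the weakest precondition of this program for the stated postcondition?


Working backward. After the program, the postcondition m + m + 9 < -7 -> 3*q - 8 > -8 must hold; in canonical form it is 2*m < -16 -> 3*q > 0.
Before skip: 2*m < -16 -> 3*q > 0
Before the loop (bound <=3), unroll the exhaustion recursion (WP_0 = exit-now case; WP_j = one more guarded iteration, up to j = 3):
  WP_0: (not (pos >= 2)) and (2*m < -16 -> 3*q > 0)
  WP_1: (pos >= 2 -> ((not (pos >= 2)) and (2*m < -16 -> 3*q > 0))) and ((not (pos >= 2)) -> (2*m < -16 -> 3*q > 0))
  WP_2: (pos >= 2 -> ((pos >= 2 -> ((not (pos >= 2)) and (2*m < -16 -> 3*q > 0))) and ((not (pos >= 2)) -> (2*m < -16 -> 3*q > 0)))) and ((not (pos >= 2)) -> (2*m < -16 -> 3*q > 0))
  WP_3: (pos >= 2 -> ((pos >= 2 -> ((pos >= 2 -> ((not (pos >= 2)) and (2*m < -16 -> 3*q > 0))) and ((not (pos >= 2)) -> (2*m < -16 -> 3*q > 0)))) and ((not (pos >= 2)) -> (2*m < -16 -> 3*q > 0)))) and ((not (pos >= 2)) -> (2*m < -16 -> 3*q > 0))
So before the loop: (pos >= 2 -> ((pos >= 2 -> ((pos >= 2 -> ((not (pos >= 2)) and (2*m < -16 -> 3*q > 0))) and ((not (pos >= 2)) -> (2*m < -16 -> 3*q > 0)))) and ((not (pos >= 2)) -> (2*m < -16 -> 3*q > 0)))) and ((not (pos >= 2)) -> (2*m < -16 -> 3*q > 0))
Before pos := m + acc - 3: (acc + m >= 5 -> ((acc + m >= 5 -> ((acc + m >= 5 -> ((not (acc + m >= 5)) and (2*m < -16 -> 3*q > 0))) and ((not (acc + m >= 5)) -> (2*m < -16 -> 3*q > 0)))) and ((not (acc + m >= 5)) -> (2*m < -16 -> 3*q > 0)))) and ((not (acc + m >= 5)) -> (2*m < -16 -> 3*q > 0))
Answer: WP = (acc + m >= 5 -> ((acc + m >= 5 -> ((acc + m >= 5 -> ((not (acc + m >= 5)) and (2*m < -16 -> 3*q > 0))) and ((not (acc + m >= 5)) -> (2*m < -16 -> 3*q > 0)))) and ((not (acc + m >= 5)) -> (2*m < -16 -> 3*q > 0)))) and ((not (acc + m >= 5)) -> (2*m < -16 -> 3*q > 0))


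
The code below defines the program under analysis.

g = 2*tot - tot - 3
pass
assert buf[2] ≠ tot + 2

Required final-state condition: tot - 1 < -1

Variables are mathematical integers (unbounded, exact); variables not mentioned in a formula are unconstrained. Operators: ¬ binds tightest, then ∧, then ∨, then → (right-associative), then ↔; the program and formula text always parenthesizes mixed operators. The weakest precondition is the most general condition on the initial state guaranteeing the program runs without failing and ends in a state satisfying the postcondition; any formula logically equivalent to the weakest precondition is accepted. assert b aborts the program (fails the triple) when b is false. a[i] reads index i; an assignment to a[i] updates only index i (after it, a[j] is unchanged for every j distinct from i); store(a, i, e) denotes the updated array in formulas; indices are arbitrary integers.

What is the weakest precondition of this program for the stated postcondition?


Working backward. After the program, the postcondition tot - 1 < -1 must hold; in canonical form it is tot < 0.
Before assert buf[2] ≠ tot + 2: buf[2] ≠ tot + 2 ∧ tot < 0
Before skip: buf[2] ≠ tot + 2 ∧ tot < 0
Before g := 2*tot - tot - 3: buf[2] ≠ tot + 2 ∧ tot < 0
Answer: WP = buf[2] ≠ tot + 2 ∧ tot < 0


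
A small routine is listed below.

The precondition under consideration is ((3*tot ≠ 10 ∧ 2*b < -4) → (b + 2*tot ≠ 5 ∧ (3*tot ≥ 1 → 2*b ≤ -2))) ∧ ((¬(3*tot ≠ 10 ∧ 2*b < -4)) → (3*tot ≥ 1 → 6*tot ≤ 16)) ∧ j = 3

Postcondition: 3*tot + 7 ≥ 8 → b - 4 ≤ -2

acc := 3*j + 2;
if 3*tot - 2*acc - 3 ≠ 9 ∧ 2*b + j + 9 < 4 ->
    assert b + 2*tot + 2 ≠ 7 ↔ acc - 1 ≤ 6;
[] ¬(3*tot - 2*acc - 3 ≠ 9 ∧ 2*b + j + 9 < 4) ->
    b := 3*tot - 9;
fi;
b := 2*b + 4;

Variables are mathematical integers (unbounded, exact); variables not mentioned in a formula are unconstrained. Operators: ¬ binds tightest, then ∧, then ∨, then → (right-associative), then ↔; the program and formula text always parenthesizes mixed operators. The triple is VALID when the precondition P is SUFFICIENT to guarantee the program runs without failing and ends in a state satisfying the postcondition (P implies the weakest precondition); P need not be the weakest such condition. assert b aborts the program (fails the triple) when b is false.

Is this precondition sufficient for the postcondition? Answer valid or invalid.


Working backward. After the program, the postcondition 3*tot + 7 ≥ 8 → b - 4 ≤ -2 must hold; in canonical form it is 3*tot ≥ 1 → b ≤ 2.
Before b := 2*b + 4: 3*tot ≥ 1 → 2*b ≤ -2
Then branch requires (b + 2*tot ≠ 5 ↔ acc ≤ 7) ∧ (3*tot ≥ 1 → 2*b ≤ -2); else branch requires 3*tot ≥ 1 → 6*tot ≤ 16.
Before the if: ((3*tot ≠ 2*acc + 12 ∧ 2*b + j < -5) → ((b + 2*tot ≠ 5 ↔ acc ≤ 7) ∧ (3*tot ≥ 1 → 2*b ≤ -2))) ∧ ((¬(3*tot ≠ 2*acc + 12 ∧ 2*b + j < -5)) → (3*tot ≥ 1 → 6*tot ≤ 16))
Before acc := 3*j + 2: ((3*tot ≠ 6*j + 16 ∧ 2*b + j < -5) → ((b + 2*tot ≠ 5 ↔ 3*j ≤ 5) ∧ (3*tot ≥ 1 → 2*b ≤ -2))) ∧ ((¬(3*tot ≠ 6*j + 16 ∧ 2*b + j < -5)) → (3*tot ≥ 1 → 6*tot ≤ 16))
The weakest precondition is ((3*tot ≠ 6*j + 16 ∧ 2*b + j < -5) → ((b + 2*tot ≠ 5 ↔ 3*j ≤ 5) ∧ (3*tot ≥ 1 → 2*b ≤ -2))) ∧ ((¬(3*tot ≠ 6*j + 16 ∧ 2*b + j < -5)) → (3*tot ≥ 1 → 6*tot ≤ 16)).
Check whether ((3*tot ≠ 10 ∧ 2*b < -4) → (b + 2*tot ≠ 5 ∧ (3*tot ≥ 1 → 2*b ≤ -2))) ∧ ((¬(3*tot ≠ 10 ∧ 2*b < -4)) → (3*tot ≥ 1 → 6*tot ≤ 16)) ∧ j = 3 implies it.
Countermodel: at the initial state b = -5, j = 3, tot = 3, the precondition holds but the weakest precondition fails.
Answer: invalid


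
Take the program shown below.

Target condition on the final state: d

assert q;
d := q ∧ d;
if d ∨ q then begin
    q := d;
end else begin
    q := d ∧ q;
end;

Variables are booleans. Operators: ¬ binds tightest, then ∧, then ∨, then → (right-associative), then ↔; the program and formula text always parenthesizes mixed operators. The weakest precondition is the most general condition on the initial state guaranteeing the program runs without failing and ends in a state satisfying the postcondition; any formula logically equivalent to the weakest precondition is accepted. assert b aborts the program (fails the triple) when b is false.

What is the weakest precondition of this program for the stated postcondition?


Working backward. After the program, d must hold.
Then branch requires d; else branch requires d.
Before the if: ((d ∨ q) → d) ∧ ((¬(d ∨ q)) → d)
Before d := q ∧ d: (((q ∧ d) ∨ q) → (q ∧ d)) ∧ ((¬((q ∧ d) ∨ q)) → (q ∧ d))
Before assert q: q ∧ (((q ∧ d) ∨ q) → (q ∧ d)) ∧ ((¬((q ∧ d) ∨ q)) → (q ∧ d))
Answer: WP = q ∧ (((q ∧ d) ∨ q) → (q ∧ d)) ∧ ((¬((q ∧ d) ∨ q)) → (q ∧ d))


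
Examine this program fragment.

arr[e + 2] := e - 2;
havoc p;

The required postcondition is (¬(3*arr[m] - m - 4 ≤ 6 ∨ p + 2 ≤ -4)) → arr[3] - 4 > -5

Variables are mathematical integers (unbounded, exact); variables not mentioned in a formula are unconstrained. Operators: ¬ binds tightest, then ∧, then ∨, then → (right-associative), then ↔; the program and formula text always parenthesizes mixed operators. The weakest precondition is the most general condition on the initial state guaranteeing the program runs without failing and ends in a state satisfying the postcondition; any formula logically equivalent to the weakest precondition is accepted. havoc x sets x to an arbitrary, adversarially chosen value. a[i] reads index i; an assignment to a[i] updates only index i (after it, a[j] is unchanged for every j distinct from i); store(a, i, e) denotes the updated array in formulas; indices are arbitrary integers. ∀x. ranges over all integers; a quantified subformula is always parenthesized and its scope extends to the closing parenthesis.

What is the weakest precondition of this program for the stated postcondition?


Working backward. After the program, the postcondition (¬(3*arr[m] - m - 4 ≤ 6 ∨ p + 2 ≤ -4)) → arr[3] - 4 > -5 must hold; in canonical form it is (¬(3*arr[m] ≤ m + 10 ∨ p ≤ -6)) → arr[3] > -1.
Before havoc p: ∀p_1. ((¬(3*arr[m] ≤ m + 10 ∨ p_1 ≤ -6)) → arr[3] > -1)
Before arr[e + 2] := e - 2: ∀p_1. ((¬(3*store(arr, e + 2, e - 2)[m] ≤ m + 10 ∨ p_1 ≤ -6)) → store(arr, e + 2, e - 2)[3] > -1)
Answer: WP = ∀p_1. ((¬(3*store(arr, e + 2, e - 2)[m] ≤ m + 10 ∨ p_1 ≤ -6)) → store(arr, e + 2, e - 2)[3] > -1)


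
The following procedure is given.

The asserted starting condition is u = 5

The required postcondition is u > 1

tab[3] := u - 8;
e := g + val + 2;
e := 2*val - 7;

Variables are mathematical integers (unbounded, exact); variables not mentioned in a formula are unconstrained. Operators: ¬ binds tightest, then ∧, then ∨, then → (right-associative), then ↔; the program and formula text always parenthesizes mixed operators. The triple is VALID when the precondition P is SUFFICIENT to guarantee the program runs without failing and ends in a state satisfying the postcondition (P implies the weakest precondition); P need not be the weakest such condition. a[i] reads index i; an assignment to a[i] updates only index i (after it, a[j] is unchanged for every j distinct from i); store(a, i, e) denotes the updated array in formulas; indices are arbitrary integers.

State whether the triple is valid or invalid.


Working backward. After the program, u > 1 must hold.
Before e := 2*val - 7: u > 1
Before e := g + val + 2: u > 1
Before tab[3] := u - 8: u > 1
The weakest precondition is u > 1.
Check whether u = 5 implies it.
Every state satisfying the precondition satisfies the weakest precondition: the implication holds.
Answer: valid


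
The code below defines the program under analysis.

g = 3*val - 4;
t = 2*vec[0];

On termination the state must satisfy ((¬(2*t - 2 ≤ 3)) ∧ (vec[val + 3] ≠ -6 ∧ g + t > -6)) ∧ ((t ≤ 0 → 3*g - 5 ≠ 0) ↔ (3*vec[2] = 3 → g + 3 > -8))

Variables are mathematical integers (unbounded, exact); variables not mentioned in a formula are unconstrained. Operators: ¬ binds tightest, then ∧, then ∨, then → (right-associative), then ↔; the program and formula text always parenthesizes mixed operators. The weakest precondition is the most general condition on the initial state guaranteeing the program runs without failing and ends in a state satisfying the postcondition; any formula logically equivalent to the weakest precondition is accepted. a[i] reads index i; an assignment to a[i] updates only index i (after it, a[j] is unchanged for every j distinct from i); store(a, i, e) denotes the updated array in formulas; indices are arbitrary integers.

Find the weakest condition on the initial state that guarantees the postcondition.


Working backward. After the program, the postcondition ((¬(2*t - 2 ≤ 3)) ∧ (vec[val + 3] ≠ -6 ∧ g + t > -6)) ∧ ((t ≤ 0 → 3*g - 5 ≠ 0) ↔ (3*vec[2] = 3 → g + 3 > -8)) must hold; in canonical form it is (¬(2*t ≤ 5)) ∧ vec[val + 3] ≠ -6 ∧ g + t > -6 ∧ ((t ≤ 0 → 3*g ≠ 5) ↔ (3*vec[2] = 3 → g > -11)).
Before t := 2*vec[0]: (¬(4*vec[0] ≤ 5)) ∧ vec[val + 3] ≠ -6 ∧ 2*vec[0] + g > -6 ∧ ((2*vec[0] ≤ 0 → 3*g ≠ 5) ↔ (3*vec[2] = 3 → g > -11))
Before g := 3*val - 4: (¬(4*vec[0] ≤ 5)) ∧ vec[val + 3] ≠ -6 ∧ 2*vec[0] + 3*val > -2 ∧ ((2*vec[0] ≤ 0 → 9*val ≠ 17) ↔ (3*vec[2] = 3 → 3*val > -7))
Answer: WP = (¬(4*vec[0] ≤ 5)) ∧ vec[val + 3] ≠ -6 ∧ 2*vec[0] + 3*val > -2 ∧ ((2*vec[0] ≤ 0 → 9*val ≠ 17) ↔ (3*vec[2] = 3 → 3*val > -7))


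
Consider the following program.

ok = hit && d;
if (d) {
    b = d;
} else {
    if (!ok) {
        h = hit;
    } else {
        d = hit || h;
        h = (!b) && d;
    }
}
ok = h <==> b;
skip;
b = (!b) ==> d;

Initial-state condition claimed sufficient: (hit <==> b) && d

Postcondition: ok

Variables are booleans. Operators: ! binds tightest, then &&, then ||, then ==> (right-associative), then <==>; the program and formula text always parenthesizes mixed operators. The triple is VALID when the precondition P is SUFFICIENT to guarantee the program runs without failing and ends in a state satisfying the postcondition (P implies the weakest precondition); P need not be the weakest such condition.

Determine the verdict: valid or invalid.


Working backward. After the program, ok must hold.
Before b := (!b) ==> d: ok
Before skip: ok
Before ok := h <==> b: h <==> b
Then branch requires h <==> d; else branch requires ((!ok) ==> (hit <==> b)) && (ok ==> (((!b) && (hit || h)) <==> b)).
Before the if: (d ==> (h <==> d)) && ((!d) ==> (((!ok) ==> (hit <==> b)) && (ok ==> (((!b) && (hit || h)) <==> b))))
Before ok := hit && d: (d ==> (h <==> d)) && ((!d) ==> (((!(hit && d)) ==> (hit <==> b)) && ((hit && d) ==> (((!b) && (hit || h)) <==> b))))
The weakest precondition is (d ==> (h <==> d)) && ((!d) ==> (((!(hit && d)) ==> (hit <==> b)) && ((hit && d) ==> (((!b) && (hit || h)) <==> b)))).
Check whether (hit <==> b) && d implies it.
Countermodel: at the initial state b = false, d = true, h = false, hit = false, the precondition holds but the weakest precondition fails.
Answer: invalid


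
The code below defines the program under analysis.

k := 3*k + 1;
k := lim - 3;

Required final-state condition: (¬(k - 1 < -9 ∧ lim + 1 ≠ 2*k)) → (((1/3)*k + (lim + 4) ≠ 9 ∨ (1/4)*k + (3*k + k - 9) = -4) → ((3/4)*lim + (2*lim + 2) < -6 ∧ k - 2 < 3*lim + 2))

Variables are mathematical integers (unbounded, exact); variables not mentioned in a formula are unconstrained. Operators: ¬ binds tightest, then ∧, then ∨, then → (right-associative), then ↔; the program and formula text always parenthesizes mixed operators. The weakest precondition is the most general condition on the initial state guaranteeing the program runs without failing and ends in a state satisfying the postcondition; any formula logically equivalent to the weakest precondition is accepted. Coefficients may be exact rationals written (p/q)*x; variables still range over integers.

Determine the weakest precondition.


Working backward. After the program, the postcondition (¬(k - 1 < -9 ∧ lim + 1 ≠ 2*k)) → (((1/3)*k + (lim + 4) ≠ 9 ∨ (1/4)*k + (3*k + k - 9) = -4) → ((3/4)*lim + (2*lim + 2) < -6 ∧ k - 2 < 3*lim + 2)) must hold; in canonical form it is (¬(k < -8 ∧ lim ≠ 2*k - 1)) → (((1/3)*k + lim ≠ 5 ∨ (17/4)*k = 5) → ((11/4)*lim < -8 ∧ k < 3*lim + 4)).
Before k := lim - 3: (¬(lim < -5 ∧ lim ≠ 7)) → (((4/3)*lim ≠ 6 ∨ (17/4)*lim = 71/4) → ((11/4)*lim < -8 ∧ 2*lim > -7))
Before k := 3*k + 1: (¬(lim < -5 ∧ lim ≠ 7)) → (((4/3)*lim ≠ 6 ∨ (17/4)*lim = 71/4) → ((11/4)*lim < -8 ∧ 2*lim > -7))
Answer: WP = (¬(lim < -5 ∧ lim ≠ 7)) → (((4/3)*lim ≠ 6 ∨ (17/4)*lim = 71/4) → ((11/4)*lim < -8 ∧ 2*lim > -7))


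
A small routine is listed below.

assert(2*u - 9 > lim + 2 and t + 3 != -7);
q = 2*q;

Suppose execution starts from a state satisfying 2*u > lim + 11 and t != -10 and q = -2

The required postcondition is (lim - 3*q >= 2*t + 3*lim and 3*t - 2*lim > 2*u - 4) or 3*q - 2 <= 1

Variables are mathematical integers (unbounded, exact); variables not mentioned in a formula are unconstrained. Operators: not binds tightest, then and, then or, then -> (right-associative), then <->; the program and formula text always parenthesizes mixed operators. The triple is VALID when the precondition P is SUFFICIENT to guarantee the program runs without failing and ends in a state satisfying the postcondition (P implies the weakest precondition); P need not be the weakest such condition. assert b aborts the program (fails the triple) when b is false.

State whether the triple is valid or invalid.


Working backward. After the program, the postcondition (lim - 3*q >= 2*t + 3*lim and 3*t - 2*lim > 2*u - 4) or 3*q - 2 <= 1 must hold; in canonical form it is (2*lim + 3*q + 2*t <= 0 and 3*t > 2*lim + 2*u - 4) or 3*q <= 3.
Before q := 2*q: (2*lim + 6*q + 2*t <= 0 and 3*t > 2*lim + 2*u - 4) or 6*q <= 3
Before assert 2*u - 9 > lim + 2 and t + 3 != -7: 2*u > lim + 11 and t != -10 and ((2*lim + 6*q + 2*t <= 0 and 3*t > 2*lim + 2*u - 4) or 6*q <= 3)
The weakest precondition is 2*u > lim + 11 and t != -10 and ((2*lim + 6*q + 2*t <= 0 and 3*t > 2*lim + 2*u - 4) or 6*q <= 3).
Check whether 2*u > lim + 11 and t != -10 and q = -2 implies it.
Every state satisfying the precondition satisfies the weakest precondition: the implication holds.
Answer: valid
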